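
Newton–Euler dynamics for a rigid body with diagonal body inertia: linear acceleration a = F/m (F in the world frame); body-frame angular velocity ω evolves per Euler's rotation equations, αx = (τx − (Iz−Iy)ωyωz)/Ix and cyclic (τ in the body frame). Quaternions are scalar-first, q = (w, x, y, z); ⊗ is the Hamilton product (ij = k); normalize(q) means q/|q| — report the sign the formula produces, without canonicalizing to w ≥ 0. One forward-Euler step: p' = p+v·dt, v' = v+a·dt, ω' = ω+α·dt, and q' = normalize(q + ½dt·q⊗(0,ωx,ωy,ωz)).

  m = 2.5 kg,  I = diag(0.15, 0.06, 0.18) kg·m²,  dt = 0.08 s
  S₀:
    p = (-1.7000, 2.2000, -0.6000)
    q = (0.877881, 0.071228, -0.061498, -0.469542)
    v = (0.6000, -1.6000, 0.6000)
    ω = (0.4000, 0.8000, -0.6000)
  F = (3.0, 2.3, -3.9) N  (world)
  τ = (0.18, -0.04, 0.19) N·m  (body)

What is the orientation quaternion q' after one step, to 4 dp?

q' = (0.8666, 0.1017, -0.0392, -0.4869)

q⊗(0,ω) = (-0.2610180, 0.7636848, 0.5572248, -0.4451470)
q + ½dt·q⊗(0,ω), renormalized = (0.8666, 0.1017, -0.0392, -0.4869)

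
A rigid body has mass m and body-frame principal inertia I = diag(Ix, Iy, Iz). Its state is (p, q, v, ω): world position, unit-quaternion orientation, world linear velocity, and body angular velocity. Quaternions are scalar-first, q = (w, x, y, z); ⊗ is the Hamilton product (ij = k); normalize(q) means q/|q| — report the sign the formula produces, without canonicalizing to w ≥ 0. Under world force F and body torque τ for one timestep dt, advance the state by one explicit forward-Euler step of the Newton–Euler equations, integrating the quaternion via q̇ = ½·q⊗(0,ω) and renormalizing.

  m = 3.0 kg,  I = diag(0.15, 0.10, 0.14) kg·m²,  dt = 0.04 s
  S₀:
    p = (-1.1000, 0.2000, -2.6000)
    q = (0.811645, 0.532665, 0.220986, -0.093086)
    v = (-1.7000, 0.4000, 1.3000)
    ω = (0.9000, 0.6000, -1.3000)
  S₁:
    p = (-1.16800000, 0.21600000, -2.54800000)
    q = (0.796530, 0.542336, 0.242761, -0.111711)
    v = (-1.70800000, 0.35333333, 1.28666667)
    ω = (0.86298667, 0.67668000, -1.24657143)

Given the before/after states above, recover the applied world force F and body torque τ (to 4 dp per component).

velocity change Δv = (-0.00800000, -0.04666667, -0.01333333)
F = m·Δv/dt = (-0.6000, -3.5000, -1.0000)
rate change Δω = (-0.03701333, 0.07668000, 0.05342857)
ω₀×(Iω₀) = (-0.0312, -0.0117, -0.0270)
I·α + gyro = (-0.1700, 0.1800, 0.1600)

F = (-0.6000, -3.5000, -1.0000)
τ = (-0.1700, 0.1800, 0.1600)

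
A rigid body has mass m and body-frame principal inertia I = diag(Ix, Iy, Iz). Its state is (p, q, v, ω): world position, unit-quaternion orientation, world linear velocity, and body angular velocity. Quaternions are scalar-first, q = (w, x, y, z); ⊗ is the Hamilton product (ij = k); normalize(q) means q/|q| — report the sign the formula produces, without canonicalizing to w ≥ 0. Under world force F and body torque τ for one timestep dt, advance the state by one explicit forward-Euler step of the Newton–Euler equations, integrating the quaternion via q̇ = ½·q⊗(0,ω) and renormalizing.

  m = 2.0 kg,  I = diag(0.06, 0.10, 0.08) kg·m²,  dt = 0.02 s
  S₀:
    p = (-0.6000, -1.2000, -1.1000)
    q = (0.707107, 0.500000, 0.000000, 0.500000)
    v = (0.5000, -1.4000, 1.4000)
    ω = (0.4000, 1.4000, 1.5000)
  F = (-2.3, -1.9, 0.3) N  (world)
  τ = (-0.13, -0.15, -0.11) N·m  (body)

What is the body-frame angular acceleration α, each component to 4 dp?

precession coupling ω×(Iω) = (-0.0420, -0.0120, 0.0224)
α = I⁻¹(τ − ω×Iω) = (-1.4667, -1.3800, -1.6550)

α = (-1.4667, -1.3800, -1.6550)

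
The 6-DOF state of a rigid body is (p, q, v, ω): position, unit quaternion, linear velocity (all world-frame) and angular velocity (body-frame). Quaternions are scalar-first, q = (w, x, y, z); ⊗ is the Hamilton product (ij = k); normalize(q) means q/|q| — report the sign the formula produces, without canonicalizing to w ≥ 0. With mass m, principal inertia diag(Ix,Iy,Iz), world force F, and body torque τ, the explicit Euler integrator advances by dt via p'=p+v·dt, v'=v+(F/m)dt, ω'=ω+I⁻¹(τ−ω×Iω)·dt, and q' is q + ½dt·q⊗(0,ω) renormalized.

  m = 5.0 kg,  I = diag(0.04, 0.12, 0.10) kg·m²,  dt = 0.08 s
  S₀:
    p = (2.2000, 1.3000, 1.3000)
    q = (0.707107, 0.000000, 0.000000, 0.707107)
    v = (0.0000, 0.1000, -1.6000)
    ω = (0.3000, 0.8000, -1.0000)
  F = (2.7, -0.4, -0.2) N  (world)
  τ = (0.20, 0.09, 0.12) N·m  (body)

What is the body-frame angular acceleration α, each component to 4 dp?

ω×(Iω) gyroscopic = (0.0160, 0.0180, 0.0192)
angular accel α = (4.6000, 0.6000, 1.0080)

α = (4.6000, 0.6000, 1.0080)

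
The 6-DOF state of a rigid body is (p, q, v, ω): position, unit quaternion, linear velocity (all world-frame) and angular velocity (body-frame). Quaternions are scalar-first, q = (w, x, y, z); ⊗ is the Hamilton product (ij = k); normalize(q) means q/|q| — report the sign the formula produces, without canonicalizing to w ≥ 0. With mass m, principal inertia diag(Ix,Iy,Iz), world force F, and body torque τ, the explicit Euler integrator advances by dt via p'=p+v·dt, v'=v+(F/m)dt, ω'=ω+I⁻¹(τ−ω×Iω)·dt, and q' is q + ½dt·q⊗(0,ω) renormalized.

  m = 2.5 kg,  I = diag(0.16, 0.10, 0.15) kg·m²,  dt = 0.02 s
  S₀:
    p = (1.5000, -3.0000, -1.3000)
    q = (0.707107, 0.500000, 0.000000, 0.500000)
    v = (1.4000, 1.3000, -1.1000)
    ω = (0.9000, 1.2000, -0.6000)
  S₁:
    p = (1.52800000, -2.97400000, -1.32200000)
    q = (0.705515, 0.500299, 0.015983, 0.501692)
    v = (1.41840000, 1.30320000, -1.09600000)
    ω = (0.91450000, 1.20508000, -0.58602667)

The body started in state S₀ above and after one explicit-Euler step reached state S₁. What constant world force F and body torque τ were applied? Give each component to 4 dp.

F = (2.3000, 0.4000, 0.5000)
τ = (0.0800, 0.0200, 0.0400)

Δv = v₁−v₀ = (0.01840000, 0.00320000, 0.00400000)
F = m·Δv/dt = (2.3000, 0.4000, 0.5000)
Δω = ω₁−ω₀ = (0.01450000, 0.00508000, 0.01397333)
precession coupling = (-0.0360, -0.0054, -0.0648)
I·α + gyro = (0.0800, 0.0200, 0.0400)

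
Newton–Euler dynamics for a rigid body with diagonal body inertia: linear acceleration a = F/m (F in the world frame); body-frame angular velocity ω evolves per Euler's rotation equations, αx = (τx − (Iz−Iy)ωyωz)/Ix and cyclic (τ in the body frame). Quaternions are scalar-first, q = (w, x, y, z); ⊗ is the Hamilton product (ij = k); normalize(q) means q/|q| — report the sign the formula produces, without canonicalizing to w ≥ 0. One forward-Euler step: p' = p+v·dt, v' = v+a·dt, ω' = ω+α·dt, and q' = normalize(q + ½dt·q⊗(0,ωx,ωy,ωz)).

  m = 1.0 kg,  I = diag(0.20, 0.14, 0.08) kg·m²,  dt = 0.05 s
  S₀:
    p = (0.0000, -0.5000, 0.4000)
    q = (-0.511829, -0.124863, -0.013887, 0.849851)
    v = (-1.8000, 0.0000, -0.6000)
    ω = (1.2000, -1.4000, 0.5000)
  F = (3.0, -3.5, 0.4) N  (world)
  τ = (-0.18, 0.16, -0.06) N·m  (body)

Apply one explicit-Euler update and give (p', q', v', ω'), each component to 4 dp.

angular accel α = (-1.1100, 0.6286, -2.0100)
ω + α·dt = (1.1445, -1.3686, 0.3995)
q⊗(0,ω) = (-0.2945317, 0.5686531, 1.7988133, -0.0644419)
q + ½dt·q⊗(0,ω), renormalized = (-0.5186, -0.1105, 0.0310, 0.8473)
p' = p + v·dt = (-0.0900, -0.5000, 0.3700)
v + (F/m)dt = (-1.6500, -0.1750, -0.5800)

p' = (-0.0900, -0.5000, 0.3700)
q' = (-0.5186, -0.1105, 0.0310, 0.8473)
v' = (-1.6500, -0.1750, -0.5800)
ω' = (1.1445, -1.3686, 0.3995)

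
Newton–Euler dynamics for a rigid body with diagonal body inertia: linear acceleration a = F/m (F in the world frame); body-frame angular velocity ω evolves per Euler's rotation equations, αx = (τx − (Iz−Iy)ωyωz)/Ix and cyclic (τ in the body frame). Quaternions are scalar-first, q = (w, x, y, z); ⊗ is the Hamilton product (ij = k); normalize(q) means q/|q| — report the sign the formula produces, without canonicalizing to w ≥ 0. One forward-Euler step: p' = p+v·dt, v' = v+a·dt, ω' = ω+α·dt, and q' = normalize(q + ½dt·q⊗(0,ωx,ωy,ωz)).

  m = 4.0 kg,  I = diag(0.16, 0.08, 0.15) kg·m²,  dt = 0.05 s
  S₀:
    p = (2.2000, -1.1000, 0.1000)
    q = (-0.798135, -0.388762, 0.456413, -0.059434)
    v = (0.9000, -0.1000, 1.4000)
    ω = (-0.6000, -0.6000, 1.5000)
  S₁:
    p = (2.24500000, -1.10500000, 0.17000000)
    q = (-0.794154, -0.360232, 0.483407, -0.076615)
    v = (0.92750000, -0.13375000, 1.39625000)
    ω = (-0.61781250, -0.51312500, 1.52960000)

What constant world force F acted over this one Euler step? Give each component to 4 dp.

F = (2.2000, -2.7000, -0.3000)

Δv = v₁−v₀ = (0.02750000, -0.03375000, -0.00375000)
m·(v₁−v₀)/dt = (2.2000, -2.7000, -0.3000)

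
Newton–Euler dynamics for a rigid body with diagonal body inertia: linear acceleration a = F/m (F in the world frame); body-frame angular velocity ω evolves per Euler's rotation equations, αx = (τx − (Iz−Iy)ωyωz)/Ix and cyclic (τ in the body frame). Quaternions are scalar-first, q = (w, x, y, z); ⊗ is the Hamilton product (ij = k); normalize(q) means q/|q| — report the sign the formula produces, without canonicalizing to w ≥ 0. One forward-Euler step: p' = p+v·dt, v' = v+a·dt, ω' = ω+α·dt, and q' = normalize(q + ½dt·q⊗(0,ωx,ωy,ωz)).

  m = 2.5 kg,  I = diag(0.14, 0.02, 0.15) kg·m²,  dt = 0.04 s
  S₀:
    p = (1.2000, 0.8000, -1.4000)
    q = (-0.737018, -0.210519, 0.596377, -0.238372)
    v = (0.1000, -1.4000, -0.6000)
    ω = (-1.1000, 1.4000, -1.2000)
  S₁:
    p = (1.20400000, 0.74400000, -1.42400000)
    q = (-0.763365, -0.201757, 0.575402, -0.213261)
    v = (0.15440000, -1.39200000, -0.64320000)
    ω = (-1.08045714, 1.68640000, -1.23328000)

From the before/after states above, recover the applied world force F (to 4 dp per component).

v₁ − v₀ = (0.05440000, 0.00800000, -0.04320000)
m·(v₁−v₀)/dt = (3.4000, 0.5000, -2.7000)

F = (3.4000, 0.5000, -2.7000)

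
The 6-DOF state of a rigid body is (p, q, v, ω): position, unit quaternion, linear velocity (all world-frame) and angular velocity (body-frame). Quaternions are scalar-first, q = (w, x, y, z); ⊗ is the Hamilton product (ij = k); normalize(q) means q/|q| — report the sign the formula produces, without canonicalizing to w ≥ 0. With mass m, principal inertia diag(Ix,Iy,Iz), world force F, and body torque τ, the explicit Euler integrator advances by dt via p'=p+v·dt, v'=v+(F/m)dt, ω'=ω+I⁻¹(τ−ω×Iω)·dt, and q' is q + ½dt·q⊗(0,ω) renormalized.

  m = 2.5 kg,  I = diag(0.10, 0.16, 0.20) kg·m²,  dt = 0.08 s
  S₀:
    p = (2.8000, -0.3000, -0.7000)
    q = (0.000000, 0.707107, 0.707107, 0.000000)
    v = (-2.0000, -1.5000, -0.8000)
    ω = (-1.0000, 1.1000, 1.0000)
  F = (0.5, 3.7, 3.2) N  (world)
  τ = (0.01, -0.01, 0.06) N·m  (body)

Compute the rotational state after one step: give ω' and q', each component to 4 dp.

ω' = (-1.0272, 1.0450, 1.0504)
q' = (-0.0028, 0.7335, 0.6771, 0.0592)

α = I⁻¹(τ − ω×Iω) = (-0.3400, -0.6875, 0.6300)
new body rate ω' = (-1.0272, 1.0450, 1.0504)
q⊗(0,ω) = (-0.0707107, 0.7071070, -0.7071070, 1.4849247)
q' = normalize(q + ½dt·q⊗(0,ω)) = (-0.0028, 0.7335, 0.6771, 0.0592)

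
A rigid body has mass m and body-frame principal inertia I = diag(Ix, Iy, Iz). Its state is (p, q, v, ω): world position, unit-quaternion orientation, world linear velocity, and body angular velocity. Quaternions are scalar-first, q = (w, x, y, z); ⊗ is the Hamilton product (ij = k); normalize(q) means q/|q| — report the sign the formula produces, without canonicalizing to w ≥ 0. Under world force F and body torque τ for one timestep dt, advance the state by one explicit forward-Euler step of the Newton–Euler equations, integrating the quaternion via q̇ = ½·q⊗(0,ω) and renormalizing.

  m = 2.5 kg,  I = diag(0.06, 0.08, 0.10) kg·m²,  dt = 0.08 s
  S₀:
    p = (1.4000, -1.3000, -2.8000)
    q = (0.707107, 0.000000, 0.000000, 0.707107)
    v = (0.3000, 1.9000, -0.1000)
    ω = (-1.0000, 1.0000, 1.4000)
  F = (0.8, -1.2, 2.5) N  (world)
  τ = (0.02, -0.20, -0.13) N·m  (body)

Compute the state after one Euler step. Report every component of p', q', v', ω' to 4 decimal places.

ω×(Iω) gyroscopic = (0.0280, 0.0560, -0.0200)
(τ − ω×Iω)/I = (-0.1333, -3.2000, -1.1000)
ω' = ω + α·dt = (-1.0107, 0.7440, 1.3120)
Hamilton product q⊗(0,ω) = (-0.9899498, -1.4142140, 0.0000000, 0.9899498)
q' = normalize(q + ½dt·q⊗(0,ω)) = (0.6654, -0.0564, 0.0000, 0.7444)
p + v·dt = (1.4240, -1.1480, -2.8080)
v' = v + a·dt = (0.3256, 1.8616, -0.0200)

p' = (1.4240, -1.1480, -2.8080)
q' = (0.6654, -0.0564, 0.0000, 0.7444)
v' = (0.3256, 1.8616, -0.0200)
ω' = (-1.0107, 0.7440, 1.3120)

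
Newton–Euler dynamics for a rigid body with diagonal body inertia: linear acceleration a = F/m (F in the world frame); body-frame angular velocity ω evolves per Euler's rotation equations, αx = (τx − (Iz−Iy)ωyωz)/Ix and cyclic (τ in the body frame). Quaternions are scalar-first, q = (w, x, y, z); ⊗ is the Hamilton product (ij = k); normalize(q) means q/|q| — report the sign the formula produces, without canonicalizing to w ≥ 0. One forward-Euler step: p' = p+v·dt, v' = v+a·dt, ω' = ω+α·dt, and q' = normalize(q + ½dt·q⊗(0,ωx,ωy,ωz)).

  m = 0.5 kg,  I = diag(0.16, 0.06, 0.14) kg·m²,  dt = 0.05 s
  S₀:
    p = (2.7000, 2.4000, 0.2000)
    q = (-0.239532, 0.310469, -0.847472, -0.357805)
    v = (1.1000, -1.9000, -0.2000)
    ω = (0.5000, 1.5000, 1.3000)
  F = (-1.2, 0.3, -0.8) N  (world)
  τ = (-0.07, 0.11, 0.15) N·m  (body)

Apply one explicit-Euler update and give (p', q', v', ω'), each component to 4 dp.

p' = (2.7550, 2.3050, 0.1900)
q' = (-0.1997, 0.2930, -0.8699, -0.3429)
v' = (0.9800, -1.8700, -0.2800)
ω' = (0.4294, 1.5808, 1.3804)

gyro term ω×Iω = (0.1560, 0.0130, -0.0750)
α = I⁻¹(τ − ω×Iω) = (-1.4125, 1.6167, 1.6071)
ω + α·dt = (0.4294, 1.5808, 1.3804)
q⊗(0,ω) = (1.5811200, -0.6847721, -0.9418102, 0.5780479)
updated quaternion q' = (-0.1997, 0.2930, -0.8699, -0.3429)
linear accel F/m = (-2.4000, 0.6000, -1.6000)
p + v·dt = (2.7550, 2.3050, 0.1900)
new velocity v' = (0.9800, -1.8700, -0.2800)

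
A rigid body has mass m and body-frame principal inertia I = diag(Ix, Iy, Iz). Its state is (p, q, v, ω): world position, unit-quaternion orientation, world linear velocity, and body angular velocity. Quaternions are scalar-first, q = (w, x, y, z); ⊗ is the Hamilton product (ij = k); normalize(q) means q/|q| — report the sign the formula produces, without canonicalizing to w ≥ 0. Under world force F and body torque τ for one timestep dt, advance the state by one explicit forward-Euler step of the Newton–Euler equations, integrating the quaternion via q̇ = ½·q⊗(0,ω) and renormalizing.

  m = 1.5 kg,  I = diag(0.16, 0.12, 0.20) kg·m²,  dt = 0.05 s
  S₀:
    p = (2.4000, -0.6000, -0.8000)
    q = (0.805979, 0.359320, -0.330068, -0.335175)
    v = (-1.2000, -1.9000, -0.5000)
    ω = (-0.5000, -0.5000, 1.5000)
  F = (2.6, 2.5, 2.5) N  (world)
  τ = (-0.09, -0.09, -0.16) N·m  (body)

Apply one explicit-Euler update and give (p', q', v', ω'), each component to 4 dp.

(τ − ω×Iω)/I = (-0.1875, -1.0000, -0.7500)
ω + α·dt = (-0.5094, -0.5500, 1.4625)
q⊗(0,ω) = (0.5173885, -1.0656790, -0.7743820, 0.8642745)
q + ½dt·q⊗(0,ω), renormalized = (0.8182, 0.3324, -0.3491, -0.3133)
new position p' = (2.3400, -0.6950, -0.8250)
v' = v + a·dt = (-1.1133, -1.8167, -0.4167)

p' = (2.3400, -0.6950, -0.8250)
q' = (0.8182, 0.3324, -0.3491, -0.3133)
v' = (-1.1133, -1.8167, -0.4167)
ω' = (-0.5094, -0.5500, 1.4625)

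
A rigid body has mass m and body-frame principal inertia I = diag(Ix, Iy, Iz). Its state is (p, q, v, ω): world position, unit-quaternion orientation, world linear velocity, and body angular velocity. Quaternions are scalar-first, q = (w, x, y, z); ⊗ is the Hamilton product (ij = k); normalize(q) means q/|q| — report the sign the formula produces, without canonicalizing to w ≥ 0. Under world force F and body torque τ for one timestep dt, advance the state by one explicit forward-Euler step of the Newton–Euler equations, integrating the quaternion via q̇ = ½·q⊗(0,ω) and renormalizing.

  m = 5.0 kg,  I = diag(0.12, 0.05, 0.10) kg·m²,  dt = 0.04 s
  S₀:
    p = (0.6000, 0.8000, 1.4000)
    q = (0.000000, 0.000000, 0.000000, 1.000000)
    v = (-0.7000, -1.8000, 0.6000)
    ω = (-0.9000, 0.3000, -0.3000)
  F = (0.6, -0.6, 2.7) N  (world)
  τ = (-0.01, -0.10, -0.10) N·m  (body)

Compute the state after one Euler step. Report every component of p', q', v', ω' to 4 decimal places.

a = F/m = (0.1200, -0.1200, 0.5400)
new position p' = (0.5720, 0.7280, 1.4240)
v' = v + a·dt = (-0.6952, -1.8048, 0.6216)
angular accel α = (-0.0458, -2.1080, -1.1890)
ω' = ω + α·dt = (-0.9018, 0.2157, -0.3476)
Hamilton product q⊗(0,ω) = (0.3000000, -0.3000000, -0.9000000, 0.0000000)
q' = normalize(q + ½dt·q⊗(0,ω)) = (0.0060, -0.0060, -0.0180, 0.9998)

p' = (0.5720, 0.7280, 1.4240)
q' = (0.0060, -0.0060, -0.0180, 0.9998)
v' = (-0.6952, -1.8048, 0.6216)
ω' = (-0.9018, 0.2157, -0.3476)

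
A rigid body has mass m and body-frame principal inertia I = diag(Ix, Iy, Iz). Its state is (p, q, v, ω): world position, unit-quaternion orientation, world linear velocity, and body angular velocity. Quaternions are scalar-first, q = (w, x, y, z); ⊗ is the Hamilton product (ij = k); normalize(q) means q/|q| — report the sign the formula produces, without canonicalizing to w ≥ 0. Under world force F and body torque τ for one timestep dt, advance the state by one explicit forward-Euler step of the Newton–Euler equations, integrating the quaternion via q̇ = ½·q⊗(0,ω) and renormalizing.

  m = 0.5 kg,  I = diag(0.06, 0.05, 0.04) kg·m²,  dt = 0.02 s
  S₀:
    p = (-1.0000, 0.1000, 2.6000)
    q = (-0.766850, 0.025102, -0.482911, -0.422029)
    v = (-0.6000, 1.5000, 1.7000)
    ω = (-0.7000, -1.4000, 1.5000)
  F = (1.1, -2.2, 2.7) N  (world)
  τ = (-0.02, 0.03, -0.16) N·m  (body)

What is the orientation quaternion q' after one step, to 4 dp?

q' = (-0.7669, 0.0173, -0.4695, -0.4372)

2q̇ = q⊗(0,ω) = (-0.0254605, -0.7784121, 1.3313573, -1.5234555)
q + ½dt·q⊗(0,ω), renormalized = (-0.7669, 0.0173, -0.4695, -0.4372)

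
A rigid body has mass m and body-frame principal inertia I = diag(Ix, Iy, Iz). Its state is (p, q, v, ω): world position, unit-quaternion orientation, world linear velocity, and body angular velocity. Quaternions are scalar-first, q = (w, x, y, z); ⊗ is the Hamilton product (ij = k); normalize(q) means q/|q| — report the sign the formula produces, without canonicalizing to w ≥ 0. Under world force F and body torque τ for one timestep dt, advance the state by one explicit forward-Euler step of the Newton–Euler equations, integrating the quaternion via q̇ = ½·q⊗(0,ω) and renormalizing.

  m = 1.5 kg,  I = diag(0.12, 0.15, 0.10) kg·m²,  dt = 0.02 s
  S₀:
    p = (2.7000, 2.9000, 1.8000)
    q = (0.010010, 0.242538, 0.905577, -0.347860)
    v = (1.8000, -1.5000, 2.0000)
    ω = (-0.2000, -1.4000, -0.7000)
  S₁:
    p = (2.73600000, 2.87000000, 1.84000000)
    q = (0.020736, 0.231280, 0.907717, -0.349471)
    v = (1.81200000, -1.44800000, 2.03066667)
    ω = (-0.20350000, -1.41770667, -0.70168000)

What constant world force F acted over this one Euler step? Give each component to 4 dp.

F = (0.9000, 3.9000, 2.3000)

velocity change Δv = (0.01200000, 0.05200000, 0.03066667)
applied force F = (0.9000, 3.9000, 2.3000)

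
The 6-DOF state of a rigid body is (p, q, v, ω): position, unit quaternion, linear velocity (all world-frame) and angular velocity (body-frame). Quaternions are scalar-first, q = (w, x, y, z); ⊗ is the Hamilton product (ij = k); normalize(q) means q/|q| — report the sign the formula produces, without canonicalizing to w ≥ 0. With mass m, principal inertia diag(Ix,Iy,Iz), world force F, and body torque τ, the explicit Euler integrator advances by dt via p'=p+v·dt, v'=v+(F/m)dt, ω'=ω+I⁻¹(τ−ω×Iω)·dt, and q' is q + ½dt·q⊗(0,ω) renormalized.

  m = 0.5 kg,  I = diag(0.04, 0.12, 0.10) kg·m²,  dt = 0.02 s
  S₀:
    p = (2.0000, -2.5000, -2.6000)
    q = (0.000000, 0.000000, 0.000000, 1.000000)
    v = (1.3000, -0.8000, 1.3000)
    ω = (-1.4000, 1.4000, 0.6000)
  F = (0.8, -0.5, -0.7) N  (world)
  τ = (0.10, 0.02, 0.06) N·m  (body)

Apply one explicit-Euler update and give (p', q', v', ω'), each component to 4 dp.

p' = (2.0260, -2.5160, -2.5740)
q' = (-0.0060, -0.0140, -0.0140, 0.9998)
v' = (1.3320, -0.8200, 1.2720)
ω' = (-1.3416, 1.3949, 0.6434)

(τ − ω×Iω)/I = (2.9200, -0.2533, 2.1680)
ω' = ω + α·dt = (-1.3416, 1.3949, 0.6434)
Hamilton product q⊗(0,ω) = (-0.6000000, -1.4000000, -1.4000000, 0.0000000)
updated quaternion q' = (-0.0060, -0.0140, -0.0140, 0.9998)
a = (1.6000, -1.0000, -1.4000)
p' = p + v·dt = (2.0260, -2.5160, -2.5740)
new velocity v' = (1.3320, -0.8200, 1.2720)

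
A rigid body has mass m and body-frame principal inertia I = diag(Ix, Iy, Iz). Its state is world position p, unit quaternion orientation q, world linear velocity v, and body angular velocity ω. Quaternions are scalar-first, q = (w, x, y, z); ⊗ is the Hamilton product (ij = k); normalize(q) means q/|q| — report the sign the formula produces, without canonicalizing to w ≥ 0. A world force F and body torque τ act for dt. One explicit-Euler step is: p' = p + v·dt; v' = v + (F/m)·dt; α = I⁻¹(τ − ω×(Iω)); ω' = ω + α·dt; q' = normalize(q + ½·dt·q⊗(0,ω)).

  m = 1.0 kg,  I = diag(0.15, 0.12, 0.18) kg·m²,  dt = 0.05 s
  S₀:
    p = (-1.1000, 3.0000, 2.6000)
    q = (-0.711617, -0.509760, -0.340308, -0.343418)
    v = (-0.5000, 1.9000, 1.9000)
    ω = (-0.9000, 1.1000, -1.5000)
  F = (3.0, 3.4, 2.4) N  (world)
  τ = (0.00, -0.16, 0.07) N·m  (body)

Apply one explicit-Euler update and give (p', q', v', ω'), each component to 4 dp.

p' = (-1.1250, 3.0950, 2.6950)
q' = (-0.7256, -0.4709, -0.3708, -0.3380)
v' = (-0.3500, 2.0700, 2.0200)
ω' = (-0.8670, 1.0502, -1.4888)

gyro term ω×Iω = (-0.0990, -0.0405, 0.0297)
(τ − ω×Iω)/I = (0.6600, -0.9958, 0.2239)
ω' = ω + α·dt = (-0.8670, 1.0502, -1.4888)
q⊗(0,ω) = (-0.5995722, 1.5286771, -1.2383425, 0.2004123)
q' = normalize(q + ½dt·q⊗(0,ω)) = (-0.7256, -0.4709, -0.3708, -0.3380)
a = F/m = (3.0000, 3.4000, 2.4000)
new position p' = (-1.1250, 3.0950, 2.6950)
v + (F/m)dt = (-0.3500, 2.0700, 2.0200)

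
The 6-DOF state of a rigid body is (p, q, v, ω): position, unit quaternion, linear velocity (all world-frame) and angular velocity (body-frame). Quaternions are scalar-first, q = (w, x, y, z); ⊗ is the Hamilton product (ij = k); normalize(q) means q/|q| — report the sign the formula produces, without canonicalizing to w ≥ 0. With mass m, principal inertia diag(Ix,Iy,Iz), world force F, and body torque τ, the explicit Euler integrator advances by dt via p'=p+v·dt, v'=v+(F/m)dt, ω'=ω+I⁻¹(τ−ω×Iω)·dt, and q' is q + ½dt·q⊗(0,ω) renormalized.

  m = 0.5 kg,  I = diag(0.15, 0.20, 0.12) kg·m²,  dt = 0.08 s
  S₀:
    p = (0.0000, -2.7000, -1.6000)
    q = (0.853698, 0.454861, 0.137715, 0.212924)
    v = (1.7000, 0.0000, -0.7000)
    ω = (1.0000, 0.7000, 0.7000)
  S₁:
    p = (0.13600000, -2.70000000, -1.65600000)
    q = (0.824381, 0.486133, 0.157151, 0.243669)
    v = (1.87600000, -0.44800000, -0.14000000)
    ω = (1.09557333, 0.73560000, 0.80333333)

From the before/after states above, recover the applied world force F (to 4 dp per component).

Δv = v₁−v₀ = (0.17600000, -0.44800000, 0.56000000)
applied force F = (1.1000, -2.8000, 3.5000)

F = (1.1000, -2.8000, 3.5000)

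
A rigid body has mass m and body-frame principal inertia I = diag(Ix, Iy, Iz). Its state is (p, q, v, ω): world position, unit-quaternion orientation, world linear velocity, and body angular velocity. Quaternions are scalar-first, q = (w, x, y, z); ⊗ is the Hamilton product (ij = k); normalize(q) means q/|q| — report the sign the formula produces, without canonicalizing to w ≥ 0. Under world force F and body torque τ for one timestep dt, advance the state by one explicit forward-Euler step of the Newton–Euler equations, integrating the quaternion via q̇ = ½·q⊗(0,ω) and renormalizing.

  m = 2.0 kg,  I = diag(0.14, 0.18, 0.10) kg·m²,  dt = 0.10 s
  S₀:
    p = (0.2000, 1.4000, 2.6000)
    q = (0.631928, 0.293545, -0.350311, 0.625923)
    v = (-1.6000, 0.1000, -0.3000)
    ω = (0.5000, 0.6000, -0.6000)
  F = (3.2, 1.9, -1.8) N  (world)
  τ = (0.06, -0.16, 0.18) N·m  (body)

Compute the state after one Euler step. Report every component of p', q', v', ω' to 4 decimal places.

gyro term ω×Iω = (0.0288, -0.0120, 0.0120)
angular accel α = (0.2229, -0.8222, 1.6800)
ω + α·dt = (0.5223, 0.5178, -0.4320)
2q̇ = q⊗(0,ω) = (0.4389679, 0.1505968, 0.8682453, -0.0278743)
updated quaternion q' = (0.6531, 0.3007, -0.3065, 0.6238)
p' = p + v·dt = (0.0400, 1.4100, 2.5700)
new velocity v' = (-1.4400, 0.1950, -0.3900)

p' = (0.0400, 1.4100, 2.5700)
q' = (0.6531, 0.3007, -0.3065, 0.6238)
v' = (-1.4400, 0.1950, -0.3900)
ω' = (0.5223, 0.5178, -0.4320)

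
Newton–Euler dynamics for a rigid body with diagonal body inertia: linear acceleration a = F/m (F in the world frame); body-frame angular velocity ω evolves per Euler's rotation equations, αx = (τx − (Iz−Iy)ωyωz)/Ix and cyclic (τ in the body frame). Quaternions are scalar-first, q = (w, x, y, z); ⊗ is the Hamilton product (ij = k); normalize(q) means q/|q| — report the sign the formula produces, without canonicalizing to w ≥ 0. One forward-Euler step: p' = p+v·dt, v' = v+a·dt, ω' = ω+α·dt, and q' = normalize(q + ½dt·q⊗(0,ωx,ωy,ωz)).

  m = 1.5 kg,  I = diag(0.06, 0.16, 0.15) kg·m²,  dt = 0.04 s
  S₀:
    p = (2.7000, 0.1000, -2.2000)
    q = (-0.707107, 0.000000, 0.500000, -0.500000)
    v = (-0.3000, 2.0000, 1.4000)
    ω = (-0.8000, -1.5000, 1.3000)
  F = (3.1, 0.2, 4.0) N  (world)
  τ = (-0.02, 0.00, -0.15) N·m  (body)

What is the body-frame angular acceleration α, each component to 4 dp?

ω×(Iω) gyroscopic = (0.0195, 0.0936, 0.1200)
(τ − ω×Iω)/I = (-0.6583, -0.5850, -1.8000)

α = (-0.6583, -0.5850, -1.8000)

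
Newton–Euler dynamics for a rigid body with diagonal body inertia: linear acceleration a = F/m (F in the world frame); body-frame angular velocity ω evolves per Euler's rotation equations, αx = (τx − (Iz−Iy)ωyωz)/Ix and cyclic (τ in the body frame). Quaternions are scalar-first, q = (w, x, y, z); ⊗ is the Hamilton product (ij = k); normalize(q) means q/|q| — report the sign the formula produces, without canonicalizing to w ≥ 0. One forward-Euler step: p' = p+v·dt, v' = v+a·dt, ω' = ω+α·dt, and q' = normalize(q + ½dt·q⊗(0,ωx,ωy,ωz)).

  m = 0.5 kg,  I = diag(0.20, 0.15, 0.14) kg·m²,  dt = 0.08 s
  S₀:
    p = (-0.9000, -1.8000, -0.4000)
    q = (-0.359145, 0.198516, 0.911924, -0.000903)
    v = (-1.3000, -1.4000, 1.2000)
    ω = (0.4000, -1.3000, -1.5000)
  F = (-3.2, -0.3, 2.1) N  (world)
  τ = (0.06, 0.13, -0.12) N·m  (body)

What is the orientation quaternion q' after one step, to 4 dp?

q' = (-0.3139, 0.1376, 0.9394, -0.0043)

Hamilton product q⊗(0,ω) = (1.1047403, -1.5127179, 0.7643013, -0.0841229)
q' = normalize(q + ½dt·q⊗(0,ω)) = (-0.3139, 0.1376, 0.9394, -0.0043)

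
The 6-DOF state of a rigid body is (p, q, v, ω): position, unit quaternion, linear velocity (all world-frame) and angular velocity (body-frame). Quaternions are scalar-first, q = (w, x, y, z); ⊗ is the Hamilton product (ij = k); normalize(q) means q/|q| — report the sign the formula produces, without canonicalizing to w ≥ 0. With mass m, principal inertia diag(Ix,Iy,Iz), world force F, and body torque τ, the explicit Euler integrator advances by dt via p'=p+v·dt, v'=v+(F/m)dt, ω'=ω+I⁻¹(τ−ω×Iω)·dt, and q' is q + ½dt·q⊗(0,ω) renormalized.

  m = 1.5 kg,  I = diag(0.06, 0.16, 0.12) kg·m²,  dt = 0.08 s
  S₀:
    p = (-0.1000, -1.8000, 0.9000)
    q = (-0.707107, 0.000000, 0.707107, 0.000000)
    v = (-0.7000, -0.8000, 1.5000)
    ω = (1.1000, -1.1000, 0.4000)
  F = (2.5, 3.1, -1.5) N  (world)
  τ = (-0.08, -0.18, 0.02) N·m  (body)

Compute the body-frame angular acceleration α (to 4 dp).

ω×(Iω) gyroscopic = (0.0176, -0.0264, -0.1210)
(τ − ω×Iω)/I = (-1.6267, -0.9600, 1.1750)

α = (-1.6267, -0.9600, 1.1750)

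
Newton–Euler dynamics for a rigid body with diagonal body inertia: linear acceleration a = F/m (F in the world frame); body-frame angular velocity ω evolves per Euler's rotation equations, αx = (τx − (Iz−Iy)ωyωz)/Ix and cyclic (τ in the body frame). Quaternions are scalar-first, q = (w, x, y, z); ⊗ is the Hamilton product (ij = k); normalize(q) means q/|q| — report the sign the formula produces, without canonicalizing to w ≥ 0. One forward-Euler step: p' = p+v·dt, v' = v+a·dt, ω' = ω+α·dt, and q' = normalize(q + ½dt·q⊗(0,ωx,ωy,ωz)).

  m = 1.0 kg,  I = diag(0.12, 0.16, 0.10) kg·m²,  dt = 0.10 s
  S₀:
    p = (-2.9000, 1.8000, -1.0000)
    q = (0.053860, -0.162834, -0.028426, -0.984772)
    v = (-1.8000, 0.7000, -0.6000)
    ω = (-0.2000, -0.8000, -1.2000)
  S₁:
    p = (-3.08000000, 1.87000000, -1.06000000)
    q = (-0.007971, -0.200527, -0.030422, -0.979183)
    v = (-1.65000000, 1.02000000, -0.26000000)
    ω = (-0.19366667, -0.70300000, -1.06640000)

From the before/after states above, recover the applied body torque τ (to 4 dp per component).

rate change Δω = (0.00633333, 0.09700000, 0.13360000)
ω₀×(Iω₀) = (-0.0576, 0.0048, 0.0064)
τ = I·(Δω/dt) + ω₀×(Iω₀) = (-0.0500, 0.1600, 0.1400)

τ = (-0.0500, 0.1600, 0.1400)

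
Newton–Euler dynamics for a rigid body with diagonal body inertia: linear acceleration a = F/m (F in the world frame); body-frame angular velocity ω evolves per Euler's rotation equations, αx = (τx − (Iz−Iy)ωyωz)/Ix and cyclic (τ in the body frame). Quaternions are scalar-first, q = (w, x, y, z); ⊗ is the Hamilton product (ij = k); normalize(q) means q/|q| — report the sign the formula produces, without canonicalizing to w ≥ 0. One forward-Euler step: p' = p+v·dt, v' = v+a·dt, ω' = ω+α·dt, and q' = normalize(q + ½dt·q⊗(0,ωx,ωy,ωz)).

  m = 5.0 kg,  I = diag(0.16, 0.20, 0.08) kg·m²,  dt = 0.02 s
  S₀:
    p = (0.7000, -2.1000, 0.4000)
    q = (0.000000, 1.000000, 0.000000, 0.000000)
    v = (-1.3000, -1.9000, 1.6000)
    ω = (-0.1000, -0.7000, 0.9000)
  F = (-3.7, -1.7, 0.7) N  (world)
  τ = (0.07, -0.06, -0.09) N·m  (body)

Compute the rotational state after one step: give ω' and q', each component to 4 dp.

ω' = (-0.1007, -0.7053, 0.8768)
q' = (0.0010, 0.9999, -0.0090, -0.0070)

ω×(Iω) gyroscopic = (0.0756, -0.0072, 0.0028)
angular accel α = (-0.0350, -0.2640, -1.1600)
ω + α·dt = (-0.1007, -0.7053, 0.8768)
Hamilton product q⊗(0,ω) = (0.1000000, 0.0000000, -0.9000000, -0.7000000)
q + ½dt·q⊗(0,ω), renormalized = (0.0010, 0.9999, -0.0090, -0.0070)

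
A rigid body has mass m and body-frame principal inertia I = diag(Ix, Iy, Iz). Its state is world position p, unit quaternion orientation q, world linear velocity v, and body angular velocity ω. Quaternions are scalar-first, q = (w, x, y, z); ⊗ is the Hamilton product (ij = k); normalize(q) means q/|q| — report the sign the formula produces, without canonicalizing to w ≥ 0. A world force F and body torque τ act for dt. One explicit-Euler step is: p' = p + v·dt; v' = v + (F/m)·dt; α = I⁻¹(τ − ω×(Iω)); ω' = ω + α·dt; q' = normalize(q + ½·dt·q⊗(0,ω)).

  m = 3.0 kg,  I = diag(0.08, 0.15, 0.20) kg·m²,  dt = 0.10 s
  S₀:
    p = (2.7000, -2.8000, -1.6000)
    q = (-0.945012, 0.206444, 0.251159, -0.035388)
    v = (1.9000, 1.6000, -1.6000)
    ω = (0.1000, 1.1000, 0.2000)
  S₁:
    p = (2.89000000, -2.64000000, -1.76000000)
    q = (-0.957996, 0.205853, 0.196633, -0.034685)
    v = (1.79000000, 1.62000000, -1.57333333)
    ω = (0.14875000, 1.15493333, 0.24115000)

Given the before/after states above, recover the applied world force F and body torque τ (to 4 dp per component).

ω₁ − ω₀ = (0.04875000, 0.05493333, 0.04115000)
applied torque τ = (0.0500, 0.0800, 0.0900)
v₁ − v₀ = (-0.11000000, 0.02000000, 0.02666667)
applied force F = (-3.3000, 0.6000, 0.8000)

F = (-3.3000, 0.6000, 0.8000)
τ = (0.0500, 0.0800, 0.0900)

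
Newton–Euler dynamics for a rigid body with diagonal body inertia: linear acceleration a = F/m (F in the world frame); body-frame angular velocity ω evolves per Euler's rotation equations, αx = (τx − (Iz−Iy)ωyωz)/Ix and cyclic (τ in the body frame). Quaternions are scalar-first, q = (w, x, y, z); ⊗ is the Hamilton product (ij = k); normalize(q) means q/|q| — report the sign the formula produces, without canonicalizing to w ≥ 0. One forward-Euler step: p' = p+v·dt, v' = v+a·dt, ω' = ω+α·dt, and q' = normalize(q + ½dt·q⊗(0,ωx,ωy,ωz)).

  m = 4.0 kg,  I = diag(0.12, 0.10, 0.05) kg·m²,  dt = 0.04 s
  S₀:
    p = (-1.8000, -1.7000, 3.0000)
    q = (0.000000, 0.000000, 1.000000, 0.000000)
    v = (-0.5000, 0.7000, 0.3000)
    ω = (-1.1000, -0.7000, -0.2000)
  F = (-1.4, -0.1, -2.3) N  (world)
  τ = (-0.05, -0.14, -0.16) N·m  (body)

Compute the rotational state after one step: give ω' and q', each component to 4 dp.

angular accel α = (-0.3583, -1.5540, -2.8920)
ω' = ω + α·dt = (-1.1143, -0.7622, -0.3157)
2q̇ = q⊗(0,ω) = (0.7000000, -0.2000000, 0.0000000, 1.1000000)
q + ½dt·q⊗(0,ω), renormalized = (0.0140, -0.0040, 0.9997, 0.0220)

ω' = (-1.1143, -0.7622, -0.3157)
q' = (0.0140, -0.0040, 0.9997, 0.0220)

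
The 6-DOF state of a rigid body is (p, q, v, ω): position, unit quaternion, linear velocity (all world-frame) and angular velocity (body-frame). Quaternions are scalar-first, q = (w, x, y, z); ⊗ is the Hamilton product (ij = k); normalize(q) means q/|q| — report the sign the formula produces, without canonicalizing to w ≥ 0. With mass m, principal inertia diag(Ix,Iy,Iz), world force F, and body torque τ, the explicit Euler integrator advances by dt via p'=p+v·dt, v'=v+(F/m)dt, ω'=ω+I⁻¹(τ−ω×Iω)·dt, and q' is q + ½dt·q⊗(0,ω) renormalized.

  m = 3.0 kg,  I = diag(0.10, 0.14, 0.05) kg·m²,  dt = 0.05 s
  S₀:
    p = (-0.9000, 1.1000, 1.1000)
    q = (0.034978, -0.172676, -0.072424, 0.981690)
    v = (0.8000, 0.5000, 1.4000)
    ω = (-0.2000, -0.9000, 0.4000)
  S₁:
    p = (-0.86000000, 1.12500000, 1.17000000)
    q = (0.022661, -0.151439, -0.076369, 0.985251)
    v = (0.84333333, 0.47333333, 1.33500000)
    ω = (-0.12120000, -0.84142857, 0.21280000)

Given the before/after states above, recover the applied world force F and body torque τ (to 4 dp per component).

F = (2.6000, -1.6000, -3.9000)
τ = (0.1900, 0.1600, -0.1800)

velocity change Δv = (0.04333333, -0.02666667, -0.06500000)
F = m·Δv/dt = (2.6000, -1.6000, -3.9000)
ω₁ − ω₀ = (0.07880000, 0.05857143, -0.18720000)
precession coupling = (0.0324, -0.0040, 0.0072)
τ = I·(Δω/dt) + ω₀×(Iω₀) = (0.1900, 0.1600, -0.1800)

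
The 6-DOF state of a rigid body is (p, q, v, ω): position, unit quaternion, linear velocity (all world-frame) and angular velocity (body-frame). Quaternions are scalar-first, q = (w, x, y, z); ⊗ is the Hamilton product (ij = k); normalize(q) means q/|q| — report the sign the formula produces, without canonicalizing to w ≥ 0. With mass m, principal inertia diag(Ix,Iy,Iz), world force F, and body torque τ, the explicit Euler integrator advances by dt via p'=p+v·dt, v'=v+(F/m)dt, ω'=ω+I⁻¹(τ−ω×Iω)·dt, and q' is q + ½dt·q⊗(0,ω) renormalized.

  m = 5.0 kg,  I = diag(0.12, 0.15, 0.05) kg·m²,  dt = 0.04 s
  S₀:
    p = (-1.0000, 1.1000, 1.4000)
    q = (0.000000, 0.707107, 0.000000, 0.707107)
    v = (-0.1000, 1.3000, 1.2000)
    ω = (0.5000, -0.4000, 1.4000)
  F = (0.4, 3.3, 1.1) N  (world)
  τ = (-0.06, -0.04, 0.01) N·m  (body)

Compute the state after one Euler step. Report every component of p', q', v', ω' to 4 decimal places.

a = (0.0800, 0.6600, 0.2200)
new position p' = (-1.0040, 1.1520, 1.4480)
v' = v + a·dt = (-0.0968, 1.3264, 1.2088)
(τ − ω×Iω)/I = (-0.9667, -0.5933, 0.3200)
ω' = ω + α·dt = (0.4613, -0.4237, 1.4128)
Hamilton product q⊗(0,ω) = (-1.3435033, 0.2828428, -0.6363963, -0.2828428)
q + ½dt·q⊗(0,ω), renormalized = (-0.0269, 0.7124, -0.0127, 0.7011)

p' = (-1.0040, 1.1520, 1.4480)
q' = (-0.0269, 0.7124, -0.0127, 0.7011)
v' = (-0.0968, 1.3264, 1.2088)
ω' = (0.4613, -0.4237, 1.4128)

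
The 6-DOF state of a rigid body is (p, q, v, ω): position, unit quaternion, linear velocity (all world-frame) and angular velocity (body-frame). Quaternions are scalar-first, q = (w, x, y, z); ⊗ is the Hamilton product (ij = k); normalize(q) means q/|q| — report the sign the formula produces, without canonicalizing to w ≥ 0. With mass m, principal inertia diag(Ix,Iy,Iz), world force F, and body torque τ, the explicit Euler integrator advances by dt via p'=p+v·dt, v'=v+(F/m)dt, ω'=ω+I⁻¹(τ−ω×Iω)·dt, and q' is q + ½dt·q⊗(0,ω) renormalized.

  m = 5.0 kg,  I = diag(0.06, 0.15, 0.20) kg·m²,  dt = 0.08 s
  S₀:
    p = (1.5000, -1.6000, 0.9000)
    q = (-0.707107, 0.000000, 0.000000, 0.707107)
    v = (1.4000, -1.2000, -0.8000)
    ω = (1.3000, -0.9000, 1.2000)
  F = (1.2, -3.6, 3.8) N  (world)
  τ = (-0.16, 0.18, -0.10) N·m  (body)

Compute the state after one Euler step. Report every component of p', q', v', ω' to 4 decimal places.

p' = (1.6120, -1.6960, 0.8360)
q' = (-0.7387, -0.0113, 0.0620, 0.6711)
v' = (1.4192, -1.2576, -0.7392)
ω' = (1.1587, -0.6875, 1.2021)

angular accel α = (-1.7667, 2.6560, 0.0265)
ω + α·dt = (1.1587, -0.6875, 1.2021)
Hamilton product q⊗(0,ω) = (-0.8485284, -0.2828428, 1.5556354, -0.8485284)
q' = normalize(q + ½dt·q⊗(0,ω)) = (-0.7387, -0.0113, 0.0620, 0.6711)
p + v·dt = (1.6120, -1.6960, 0.8360)
v' = v + a·dt = (1.4192, -1.2576, -0.7392)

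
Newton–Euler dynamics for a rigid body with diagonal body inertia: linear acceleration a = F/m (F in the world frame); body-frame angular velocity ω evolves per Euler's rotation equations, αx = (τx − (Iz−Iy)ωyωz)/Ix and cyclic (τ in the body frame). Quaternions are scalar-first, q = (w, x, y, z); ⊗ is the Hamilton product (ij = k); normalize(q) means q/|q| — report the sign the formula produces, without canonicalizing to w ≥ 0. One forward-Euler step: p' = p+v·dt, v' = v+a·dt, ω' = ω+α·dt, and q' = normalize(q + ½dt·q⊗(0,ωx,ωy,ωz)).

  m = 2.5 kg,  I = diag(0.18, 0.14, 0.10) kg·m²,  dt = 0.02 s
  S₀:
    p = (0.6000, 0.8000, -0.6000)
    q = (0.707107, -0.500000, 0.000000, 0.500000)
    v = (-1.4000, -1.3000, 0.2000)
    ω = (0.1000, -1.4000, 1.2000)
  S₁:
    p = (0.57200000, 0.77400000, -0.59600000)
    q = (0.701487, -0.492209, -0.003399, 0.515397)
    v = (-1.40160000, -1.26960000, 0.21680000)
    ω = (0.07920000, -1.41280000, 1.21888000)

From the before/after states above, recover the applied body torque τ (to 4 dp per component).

ω₁ − ω₀ = (-0.02080000, -0.01280000, 0.01888000)
gyro term ω₀×Iω₀ = (0.0672, 0.0096, 0.0056)
applied torque τ = (-0.1200, -0.0800, 0.1000)

τ = (-0.1200, -0.0800, 0.1000)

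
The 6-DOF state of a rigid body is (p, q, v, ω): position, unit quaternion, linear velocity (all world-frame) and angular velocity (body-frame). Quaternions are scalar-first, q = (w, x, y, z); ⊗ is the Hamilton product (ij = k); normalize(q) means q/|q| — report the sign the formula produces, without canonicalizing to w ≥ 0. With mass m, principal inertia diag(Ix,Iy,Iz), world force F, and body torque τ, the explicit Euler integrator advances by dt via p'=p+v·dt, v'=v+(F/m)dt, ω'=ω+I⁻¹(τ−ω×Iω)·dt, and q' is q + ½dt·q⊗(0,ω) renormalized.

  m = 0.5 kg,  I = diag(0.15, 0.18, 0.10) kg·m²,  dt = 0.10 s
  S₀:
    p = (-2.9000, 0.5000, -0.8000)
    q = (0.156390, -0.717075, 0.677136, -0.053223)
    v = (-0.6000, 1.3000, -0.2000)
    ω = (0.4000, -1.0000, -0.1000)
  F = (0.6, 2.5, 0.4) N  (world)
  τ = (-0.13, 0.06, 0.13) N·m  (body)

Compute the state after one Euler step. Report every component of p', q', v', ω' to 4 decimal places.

new position p' = (-2.9600, 0.6300, -0.8200)
new velocity v' = (-0.4800, 1.8000, -0.1200)
(τ − ω×Iω)/I = (-0.8133, 0.3444, 1.4200)
new body rate ω' = (0.3187, -0.9656, 0.0420)
q⊗(0,ω) = (0.9586437, -0.0583806, -0.2493867, 0.4305816)
q' = normalize(q + ½dt·q⊗(0,ω)) = (0.2040, -0.7189, 0.6637, -0.0316)

p' = (-2.9600, 0.6300, -0.8200)
q' = (0.2040, -0.7189, 0.6637, -0.0316)
v' = (-0.4800, 1.8000, -0.1200)
ω' = (0.3187, -0.9656, 0.0420)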